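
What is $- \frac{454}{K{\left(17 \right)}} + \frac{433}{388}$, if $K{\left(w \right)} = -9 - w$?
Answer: $\frac{93705}{5044} \approx 18.578$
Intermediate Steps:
$- \frac{454}{K{\left(17 \right)}} + \frac{433}{388} = - \frac{454}{-9 - 17} + \frac{433}{388} = - \frac{454}{-9 - 17} + 433 \cdot \frac{1}{388} = - \frac{454}{-26} + \frac{433}{388} = \left(-454\right) \left(- \frac{1}{26}\right) + \frac{433}{388} = \frac{227}{13} + \frac{433}{388} = \frac{93705}{5044}$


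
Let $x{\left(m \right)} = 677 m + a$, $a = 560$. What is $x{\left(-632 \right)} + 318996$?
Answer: $-108308$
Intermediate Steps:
$x{\left(m \right)} = 560 + 677 m$ ($x{\left(m \right)} = 677 m + 560 = 560 + 677 m$)
$x{\left(-632 \right)} + 318996 = \left(560 + 677 \left(-632\right)\right) + 318996 = \left(560 - 427864\right) + 318996 = -427304 + 318996 = -108308$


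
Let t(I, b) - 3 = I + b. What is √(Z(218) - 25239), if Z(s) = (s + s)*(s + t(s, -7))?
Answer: √163113 ≈ 403.87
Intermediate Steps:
t(I, b) = 3 + I + b (t(I, b) = 3 + (I + b) = 3 + I + b)
Z(s) = 2*s*(-4 + 2*s) (Z(s) = (s + s)*(s + (3 + s - 7)) = (2*s)*(s + (-4 + s)) = (2*s)*(-4 + 2*s) = 2*s*(-4 + 2*s))
√(Z(218) - 25239) = √(4*218*(-2 + 218) - 25239) = √(4*218*216 - 25239) = √(188352 - 25239) = √163113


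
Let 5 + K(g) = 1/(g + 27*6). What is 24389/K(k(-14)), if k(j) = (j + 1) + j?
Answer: -3292515/674 ≈ -4885.0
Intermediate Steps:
k(j) = 1 + 2*j (k(j) = (1 + j) + j = 1 + 2*j)
K(g) = -5 + 1/(162 + g) (K(g) = -5 + 1/(g + 27*6) = -5 + 1/(g + 162) = -5 + 1/(162 + g))
24389/K(k(-14)) = 24389/(((-809 - 5*(1 + 2*(-14)))/(162 + (1 + 2*(-14))))) = 24389/(((-809 - 5*(1 - 28))/(162 + (1 - 28)))) = 24389/(((-809 - 5*(-27))/(162 - 27))) = 24389/(((-809 + 135)/135)) = 24389/(((1/135)*(-674))) = 24389/(-674/135) = 24389*(-135/674) = -3292515/674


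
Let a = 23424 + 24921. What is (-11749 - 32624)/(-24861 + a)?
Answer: -14791/7828 ≈ -1.8895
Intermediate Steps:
a = 48345
(-11749 - 32624)/(-24861 + a) = (-11749 - 32624)/(-24861 + 48345) = -44373/23484 = -44373*1/23484 = -14791/7828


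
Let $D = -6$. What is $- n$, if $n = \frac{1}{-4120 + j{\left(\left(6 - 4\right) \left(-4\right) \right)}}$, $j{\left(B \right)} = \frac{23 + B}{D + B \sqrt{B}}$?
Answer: $\frac{90314}{372108521} + \frac{48 i \sqrt{2}}{1860542605} \approx 0.00024271 + 3.6485 \cdot 10^{-8} i$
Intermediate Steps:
$j{\left(B \right)} = \frac{23 + B}{-6 + B^{\frac{3}{2}}}$ ($j{\left(B \right)} = \frac{23 + B}{-6 + B \sqrt{B}} = \frac{23 + B}{-6 + B^{\frac{3}{2}}}$)
$n = \frac{1}{-4120 + \frac{15}{-6 - 16 i \sqrt{2}}}$ ($n = \frac{1}{-4120 + \frac{23 + \left(6 - 4\right) \left(-4\right)}{-6 + \left(\left(6 - 4\right) \left(-4\right)\right)^{\frac{3}{2}}}} = \frac{1}{-4120 + \frac{23 + 2 \left(-4\right)}{-6 + \left(2 \left(-4\right)\right)^{\frac{3}{2}}}} = \frac{1}{-4120 + \frac{23 - 8}{-6 + \left(-8\right)^{\frac{3}{2}}}} = \frac{1}{-4120 + \frac{1}{-6 - 16 i \sqrt{2}} \cdot 15} = \frac{1}{-4120 + \frac{15}{-6 - 16 i \sqrt{2}}} \approx -0.00024271 - 3.65 \cdot 10^{-8} i$)
$- n = - \frac{2 \left(- 8 \sqrt{2} + 3 i\right)}{5 \left(- 4947 i + 13184 \sqrt{2}\right)}$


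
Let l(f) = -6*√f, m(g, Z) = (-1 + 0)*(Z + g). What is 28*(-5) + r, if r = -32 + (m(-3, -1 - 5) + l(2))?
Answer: -163 - 6*√2 ≈ -171.49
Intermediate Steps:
m(g, Z) = -Z - g (m(g, Z) = -(Z + g) = -Z - g)
r = -23 - 6*√2 (r = -32 + ((-(-1 - 5) - 1*(-3)) - 6*√2) = -32 + ((-1*(-6) + 3) - 6*√2) = -32 + ((6 + 3) - 6*√2) = -32 + (9 - 6*√2) = -23 - 6*√2 ≈ -31.485)
28*(-5) + r = 28*(-5) + (-23 - 6*√2) = -140 + (-23 - 6*√2) = -163 - 6*√2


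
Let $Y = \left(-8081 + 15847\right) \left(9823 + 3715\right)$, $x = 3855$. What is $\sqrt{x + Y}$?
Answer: $\sqrt{105139963} \approx 10254.0$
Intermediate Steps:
$Y = 105136108$ ($Y = 7766 \cdot 13538 = 105136108$)
$\sqrt{x + Y} = \sqrt{3855 + 105136108} = \sqrt{105139963}$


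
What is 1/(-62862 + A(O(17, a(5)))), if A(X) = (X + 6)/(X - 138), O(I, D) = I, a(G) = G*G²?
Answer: -121/7606325 ≈ -1.5908e-5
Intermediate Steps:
a(G) = G³
A(X) = (6 + X)/(-138 + X)
1/(-62862 + A(O(17, a(5)))) = 1/(-62862 + (6 + 17)/(-138 + 17)) = 1/(-62862 + 23/(-121)) = 1/(-62862 - 1/121*23) = 1/(-62862 - 23/121) = 1/(-7606325/121) = -121/7606325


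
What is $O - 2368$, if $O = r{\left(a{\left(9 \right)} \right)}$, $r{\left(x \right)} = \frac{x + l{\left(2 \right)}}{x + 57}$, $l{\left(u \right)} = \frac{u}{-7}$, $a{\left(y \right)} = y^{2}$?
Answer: $- \frac{2286923}{966} \approx -2367.4$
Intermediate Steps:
$l{\left(u \right)} = - \frac{u}{7}$ ($l{\left(u \right)} = u \left(- \frac{1}{7}\right) = - \frac{u}{7}$)
$r{\left(x \right)} = \frac{- \frac{2}{7} + x}{57 + x}$ ($r{\left(x \right)} = \frac{x - \frac{2}{7}}{x + 57} = \frac{x - \frac{2}{7}}{57 + x} = \frac{- \frac{2}{7} + x}{57 + x}$)
$O = \frac{565}{966}$ ($O = \frac{- \frac{2}{7} + 9^{2}}{57 + 9^{2}} = \frac{- \frac{2}{7} + 81}{57 + 81} = \frac{1}{138} \cdot \frac{565}{7} = \frac{565}{966} \approx 0.58489$)
$O - 2368 = \frac{565}{966} - 2368 = - \frac{2286923}{966}$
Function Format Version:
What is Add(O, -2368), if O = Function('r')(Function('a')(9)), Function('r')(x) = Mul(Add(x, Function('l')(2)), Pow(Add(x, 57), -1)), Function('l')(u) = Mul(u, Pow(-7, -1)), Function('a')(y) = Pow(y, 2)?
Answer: Rational(-2286923, 966) ≈ -2367.4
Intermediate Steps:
Function('l')(u) = Mul(Rational(-1, 7), u) (Function('l')(u) = Mul(u, Rational(-1, 7)) = Mul(Rational(-1, 7), u))
Function('r')(x) = Mul(Pow(Add(57, x), -1), Add(Rational(-2, 7), x)) (Function('r')(x) = Mul(Add(x, Mul(Rational(-1, 7), 2)), Pow(Add(x, 57), -1)) = Mul(Add(x, Rational(-2, 7)), Pow(Add(57, x), -1)) = Mul(Add(Rational(-2, 7), x), Pow(Add(57, x), -1)) = Mul(Pow(Add(57, x), -1), Add(Rational(-2, 7), x)))
O = Rational(565, 966) (O = Mul(Pow(Add(57, Pow(9, 2)), -1), Add(Rational(-2, 7), Pow(9, 2))) = Mul(Pow(Add(57, 81), -1), Add(Rational(-2, 7), 81)) = Mul(Pow(138, -1), Rational(565, 7)) = Mul(Rational(1, 138), Rational(565, 7)) = Rational(565, 966) ≈ 0.58489)
Add(O, -2368) = Add(Rational(565, 966), -2368) = Rational(-2286923, 966)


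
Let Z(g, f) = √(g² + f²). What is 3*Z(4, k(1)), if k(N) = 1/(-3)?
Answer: √145 ≈ 12.042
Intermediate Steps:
k(N) = -⅓
Z(g, f) = √(f² + g²)
3*Z(4, k(1)) = 3*√((-⅓)² + 4²) = 3*√(⅑ + 16) = 3*√(145/9) = 3*(√145/3) = √145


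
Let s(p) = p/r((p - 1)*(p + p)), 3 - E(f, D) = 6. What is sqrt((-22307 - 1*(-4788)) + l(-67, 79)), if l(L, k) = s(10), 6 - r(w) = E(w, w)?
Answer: I*sqrt(157661)/3 ≈ 132.36*I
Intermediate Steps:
E(f, D) = -3 (E(f, D) = 3 - 1*6 = 3 - 6 = -3)
r(w) = 9 (r(w) = 6 - 1*(-3) = 6 + 3 = 9)
s(p) = p/9
l(L, k) = 10/9 (l(L, k) = (1/9)*10 = 10/9)
sqrt((-22307 - 1*(-4788)) + l(-67, 79)) = sqrt((-22307 - 1*(-4788)) + 10/9) = sqrt((-22307 + 4788) + 10/9) = sqrt(-17519 + 10/9) = sqrt(-157661/9) = I*sqrt(157661)/3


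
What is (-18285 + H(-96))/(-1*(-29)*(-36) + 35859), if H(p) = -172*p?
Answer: -591/11605 ≈ -0.050926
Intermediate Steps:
(-18285 + H(-96))/(-1*(-29)*(-36) + 35859) = (-18285 - 172*(-96))/(-1*(-29)*(-36) + 35859) = (-18285 + 16512)/(29*(-36) + 35859) = -1773/(-1044 + 35859) = -1773/34815 = -1773*1/34815 = -591/11605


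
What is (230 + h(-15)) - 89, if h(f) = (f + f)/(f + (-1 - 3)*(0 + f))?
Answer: 421/3 ≈ 140.33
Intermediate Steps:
h(f) = -⅔ (h(f) = (2*f)/(f - 4*f) = (2*f)/((-3*f)) = (2*f)*(-1/(3*f)) = -⅔)
(230 + h(-15)) - 89 = (230 - ⅔) - 89 = 688/3 - 89 = 421/3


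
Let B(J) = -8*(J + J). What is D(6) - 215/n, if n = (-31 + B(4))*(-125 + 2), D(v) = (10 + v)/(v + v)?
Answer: 3073/2337 ≈ 1.3149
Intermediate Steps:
D(v) = (10 + v)/(2*v) (D(v) = (10 + v)/((2*v)) = (10 + v)*(1/(2*v)) = (10 + v)/(2*v))
B(J) = -16*J
n = 11685 (n = (-31 - 16*4)*(-125 + 2) = (-31 - 64)*(-123) = -95*(-123) = 11685)
D(6) - 215/n = (½)*(10 + 6)/6 - 215/11685 = (½)*(⅙)*16 - 215/11685 = 4/3 - 1*43/2337 = 4/3 - 43/2337 = 3073/2337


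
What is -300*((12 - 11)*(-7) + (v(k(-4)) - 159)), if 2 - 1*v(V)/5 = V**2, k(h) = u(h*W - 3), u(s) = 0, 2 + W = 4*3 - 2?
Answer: 46800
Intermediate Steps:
W = 8 (W = -2 + (4*3 - 2) = -2 + (12 - 2) = -2 + 10 = 8)
k(h) = 0
v(V) = 10 - 5*V**2
-300*((12 - 11)*(-7) + (v(k(-4)) - 159)) = -300*((12 - 11)*(-7) + ((10 - 5*0**2) - 159)) = -300*(1*(-7) + ((10 - 5*0) - 159)) = -300*(-7 + ((10 + 0) - 159)) = -300*(-7 + (10 - 159)) = -300*(-7 - 149) = -300*(-156) = 46800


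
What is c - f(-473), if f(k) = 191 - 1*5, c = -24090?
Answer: -24276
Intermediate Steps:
f(k) = 186 (f(k) = 191 - 5 = 186)
c - f(-473) = -24090 - 1*186 = -24090 - 186 = -24276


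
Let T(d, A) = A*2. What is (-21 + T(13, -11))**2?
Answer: 1849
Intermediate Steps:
T(d, A) = 2*A
(-21 + T(13, -11))**2 = (-21 + 2*(-11))**2 = (-21 - 22)**2 = (-43)**2 = 1849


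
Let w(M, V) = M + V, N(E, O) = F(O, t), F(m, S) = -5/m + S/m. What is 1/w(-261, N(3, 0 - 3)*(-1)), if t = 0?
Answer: -3/788 ≈ -0.0038071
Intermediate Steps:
N(E, O) = -5/O (N(E, O) = (-5 + 0)/O = -5/O)
1/w(-261, N(3, 0 - 3)*(-1)) = 1/(-261 - 5/(0 - 3)*(-1)) = 1/(-261 - 5/(-3)*(-1)) = 1/(-261 - 5*(-1/3)*(-1)) = 1/(-261 + (5/3)*(-1)) = 1/(-261 - 5/3) = 1/(-788/3) = -3/788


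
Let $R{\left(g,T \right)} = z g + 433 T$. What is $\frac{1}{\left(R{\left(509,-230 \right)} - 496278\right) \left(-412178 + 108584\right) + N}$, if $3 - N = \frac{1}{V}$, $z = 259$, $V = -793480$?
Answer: $\frac{793480}{111784549089443881} \approx 7.0983 \cdot 10^{-12}$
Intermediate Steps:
$R{\left(g,T \right)} = 259 g + 433 T$
$N = \frac{2380441}{793480}$ ($N = 3 - \frac{1}{-793480} = 3 - - \frac{1}{793480} = 3 + \frac{1}{793480} = \frac{2380441}{793480} \approx 3.0$)
$\frac{1}{\left(R{\left(509,-230 \right)} - 496278\right) \left(-412178 + 108584\right) + N} = \frac{1}{\left(\left(259 \cdot 509 + 433 \left(-230\right)\right) - 496278\right) \left(-412178 + 108584\right) + \frac{2380441}{793480}} = \frac{1}{\left(\left(131831 - 99590\right) - 496278\right) \left(-303594\right) + \frac{2380441}{793480}} = \frac{1}{\left(32241 - 496278\right) \left(-303594\right) + \frac{2380441}{793480}} = \frac{1}{\left(-464037\right) \left(-303594\right) + \frac{2380441}{793480}} = \frac{1}{140878848978 + \frac{2380441}{793480}} = \frac{1}{\frac{111784549089443881}{793480}} = \frac{793480}{111784549089443881}$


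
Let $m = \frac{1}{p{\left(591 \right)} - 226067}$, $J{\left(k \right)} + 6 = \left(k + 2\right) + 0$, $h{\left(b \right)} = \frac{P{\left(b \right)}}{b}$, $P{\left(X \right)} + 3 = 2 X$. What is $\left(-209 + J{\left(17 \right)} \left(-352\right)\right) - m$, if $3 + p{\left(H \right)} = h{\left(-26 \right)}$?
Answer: $- \frac{28125105499}{5877765} \approx -4785.0$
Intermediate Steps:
$P{\left(X \right)} = -3 + 2 X$
$h{\left(b \right)} = \frac{-3 + 2 b}{b}$
$p{\left(H \right)} = - \frac{23}{26}$ ($p{\left(H \right)} = -3 + \left(2 - \frac{3}{-26}\right) = -3 + \left(2 - - \frac{3}{26}\right) = -3 + \left(2 + \frac{3}{26}\right) = -3 + \frac{55}{26} = - \frac{23}{26}$)
$J{\left(k \right)} = -4 + k$ ($J{\left(k \right)} = -6 + \left(\left(k + 2\right) + 0\right) = -6 + \left(\left(2 + k\right) + 0\right) = -6 + \left(2 + k\right) = -4 + k$)
$m = - \frac{26}{5877765}$ ($m = \frac{1}{- \frac{23}{26} - 226067} = \frac{1}{- \frac{5877765}{26}} = - \frac{26}{5877765} \approx -4.4234 \cdot 10^{-6}$)
$\left(-209 + J{\left(17 \right)} \left(-352\right)\right) - m = \left(-209 + \left(-4 + 17\right) \left(-352\right)\right) - - \frac{26}{5877765} = \left(-209 + 13 \left(-352\right)\right) + \frac{26}{5877765} = \left(-209 - 4576\right) + \frac{26}{5877765} = -4785 + \frac{26}{5877765} = - \frac{28125105499}{5877765}$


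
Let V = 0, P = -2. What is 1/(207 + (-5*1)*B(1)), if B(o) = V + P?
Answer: 1/217 ≈ 0.0046083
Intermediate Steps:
B(o) = -2 (B(o) = 0 - 2 = -2)
1/(207 + (-5*1)*B(1)) = 1/(207 - 5*1*(-2)) = 1/(207 - 5*(-2)) = 1/(207 + 10) = 1/217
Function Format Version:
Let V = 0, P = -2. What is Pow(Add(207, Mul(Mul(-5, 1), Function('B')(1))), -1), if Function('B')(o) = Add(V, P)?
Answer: Rational(1, 217) ≈ 0.0046083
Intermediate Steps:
Function('B')(o) = -2 (Function('B')(o) = Add(0, -2) = -2)
Pow(Add(207, Mul(Mul(-5, 1), Function('B')(1))), -1) = Pow(Add(207, Mul(Mul(-5, 1), -2)), -1) = Pow(Add(207, Mul(-5, -2)), -1) = Pow(Add(207, 10), -1) = Pow(217, -1) = Rational(1, 217)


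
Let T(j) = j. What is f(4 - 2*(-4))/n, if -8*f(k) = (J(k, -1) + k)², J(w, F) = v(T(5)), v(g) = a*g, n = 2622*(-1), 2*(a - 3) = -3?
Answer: 507/27968 ≈ 0.018128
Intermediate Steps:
a = 3/2 (a = 3 + (½)*(-3) = 3 - 3/2 = 3/2 ≈ 1.5000)
n = -2622
v(g) = 3*g/2
J(w, F) = 15/2 (J(w, F) = (3/2)*5 = 15/2)
f(k) = -(15/2 + k)²/8
f(4 - 2*(-4))/n = -(15 + 2*(4 - 2*(-4)))²/32/(-2622) = -(15 + 2*(4 + 8))²/32*(-1/2622) = -(15 + 2*12)²/32*(-1/2622) = -(15 + 24)²/32*(-1/2622) = -1/32*39²*(-1/2622) = -1/32*1521*(-1/2622) = -1521/32*(-1/2622) = 507/27968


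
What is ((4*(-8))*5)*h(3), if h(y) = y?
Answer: -480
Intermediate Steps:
((4*(-8))*5)*h(3) = ((4*(-8))*5)*3 = -32*5*3 = -160*3 = -480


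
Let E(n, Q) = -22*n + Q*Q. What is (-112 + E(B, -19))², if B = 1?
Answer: 51529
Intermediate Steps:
E(n, Q) = Q² - 22*n (E(n, Q) = -22*n + Q² = Q² - 22*n)
(-112 + E(B, -19))² = (-112 + ((-19)² - 22*1))² = (-112 + (361 - 22))² = (-112 + 339)² = 227² = 51529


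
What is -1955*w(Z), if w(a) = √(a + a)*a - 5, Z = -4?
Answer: 9775 + 15640*I*√2 ≈ 9775.0 + 22118.0*I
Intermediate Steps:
w(a) = -5 + √2*a^(3/2) (w(a) = √(2*a)*a - 5 = (√2*√a)*a - 5 = √2*a^(3/2) - 5 = -5 + √2*a^(3/2))
-1955*w(Z) = -1955*(-5 + √2*(-4)^(3/2)) = -1955*(-5 + √2*(-8*I)) = -1955*(-5 - 8*I*√2) = 9775 + 15640*I*√2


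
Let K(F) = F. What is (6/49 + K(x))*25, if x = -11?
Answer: -13325/49 ≈ -271.94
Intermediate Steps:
(6/49 + K(x))*25 = (6/49 - 11)*25 = -533/49*25 = -13325/49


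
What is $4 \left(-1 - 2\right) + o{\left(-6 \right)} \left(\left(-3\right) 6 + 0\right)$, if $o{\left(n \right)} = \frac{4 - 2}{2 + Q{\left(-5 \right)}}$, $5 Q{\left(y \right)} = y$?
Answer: $-48$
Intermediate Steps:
$Q{\left(y \right)} = \frac{y}{5}$
$o{\left(n \right)} = 2$ ($o{\left(n \right)} = \frac{4 - 2}{2 + \frac{1}{5} \left(-5\right)} = \frac{2}{2 - 1} = \frac{2}{1} = 2 \cdot 1 = 2$)
$4 \left(-1 - 2\right) + o{\left(-6 \right)} \left(\left(-3\right) 6 + 0\right) = 4 \left(-1 - 2\right) + 2 \left(\left(-3\right) 6 + 0\right) = 4 \left(-3\right) + 2 \left(-18 + 0\right) = -12 + 2 \left(-18\right) = -12 - 36 = -48$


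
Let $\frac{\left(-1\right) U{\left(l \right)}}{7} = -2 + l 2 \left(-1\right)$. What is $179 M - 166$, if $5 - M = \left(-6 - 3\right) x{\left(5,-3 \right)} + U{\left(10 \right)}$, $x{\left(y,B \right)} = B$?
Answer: $-31670$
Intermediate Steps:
$U{\left(l \right)} = 14 + 14 l$ ($U{\left(l \right)} = - 7 \left(-2 + l 2 \left(-1\right)\right) = - 7 \left(-2 + l \left(-2\right)\right) = - 7 \left(-2 - 2 l\right) = 14 + 14 l$)
$M = -176$ ($M = 5 - \left(\left(-6 - 3\right) \left(-3\right) + \left(14 + 14 \cdot 10\right)\right) = 5 - \left(\left(-9\right) \left(-3\right) + \left(14 + 140\right)\right) = 5 - \left(27 + 154\right) = 5 - 181 = -176$)
$179 M - 166 = 179 \left(-176\right) - 166 = -31504 - 166 = -31670$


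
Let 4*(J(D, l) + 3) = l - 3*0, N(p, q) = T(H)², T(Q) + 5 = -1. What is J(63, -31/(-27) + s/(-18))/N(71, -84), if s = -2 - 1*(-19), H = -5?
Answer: -637/7776 ≈ -0.081919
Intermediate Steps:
s = 17 (s = -2 + 19 = 17)
T(Q) = -6 (T(Q) = -5 - 1 = -6)
N(p, q) = 36 (N(p, q) = (-6)² = 36)
J(D, l) = -3 + l/4 (J(D, l) = -3 + (l - 3*0)/4 = -3 + (l + 0)/4 = -3 + l/4)
J(63, -31/(-27) + s/(-18))/N(71, -84) = (-3 + (-31/(-27) + 17/(-18))/4)/36 = (-3 + (-31*(-1/27) + 17*(-1/18))/4)*(1/36) = (-3 + (31/27 - 17/18)/4)*(1/36) = (-3 + (¼)*(11/54))*(1/36) = (-3 + 11/216)*(1/36) = -637/216*1/36 = -637/7776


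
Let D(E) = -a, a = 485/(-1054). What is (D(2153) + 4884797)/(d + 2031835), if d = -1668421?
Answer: 5148576523/383038356 ≈ 13.441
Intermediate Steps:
a = -485/1054 (a = 485*(-1/1054) = -485/1054 ≈ -0.46015)
D(E) = 485/1054 (D(E) = -1*(-485/1054) = 485/1054)
(D(2153) + 4884797)/(d + 2031835) = (485/1054 + 4884797)/(-1668421 + 2031835) = (5148576523/1054)/363414 = (5148576523/1054)*(1/363414) = 5148576523/383038356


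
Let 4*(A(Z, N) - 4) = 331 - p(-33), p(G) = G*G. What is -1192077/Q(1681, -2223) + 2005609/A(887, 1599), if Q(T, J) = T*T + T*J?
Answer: -3654186481669/338018842 ≈ -10811.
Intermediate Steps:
Q(T, J) = T² + J*T
p(G) = G²
A(Z, N) = -371/2 (A(Z, N) = 4 + (331 - 1*(-33)²)/4 = 4 + (331 - 1*1089)/4 = 4 + (331 - 1089)/4 = 4 + (¼)*(-758) = 4 - 379/2 = -371/2)
-1192077/Q(1681, -2223) + 2005609/A(887, 1599) = -1192077*1/(1681*(-2223 + 1681)) + 2005609/(-371/2) = -1192077/(1681*(-542)) + 2005609*(-2/371) = -1192077/(-911102) - 4011218/371 = -1192077*(-1/911102) - 4011218/371 = 1192077/911102 - 4011218/371 = -3654186481669/338018842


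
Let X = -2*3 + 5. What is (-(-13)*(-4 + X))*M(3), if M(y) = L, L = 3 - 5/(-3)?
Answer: -910/3 ≈ -303.33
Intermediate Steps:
X = -1 (X = -6 + 5 = -1)
L = 14/3 (L = 3 - 5*(-1)/3 = 3 - 1*(-5/3) = 3 + 5/3 = 14/3 ≈ 4.6667)
M(y) = 14/3
(-(-13)*(-4 + X))*M(3) = -(-13)*(-4 - 1)*(14/3) = -(-13)*(-5)*(14/3) = -13*5*(14/3) = -65*14/3 = -910/3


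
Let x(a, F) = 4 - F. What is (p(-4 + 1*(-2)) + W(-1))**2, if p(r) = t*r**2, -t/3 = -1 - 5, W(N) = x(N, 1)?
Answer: 423801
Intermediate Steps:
W(N) = 3 (W(N) = 4 - 1*1 = 4 - 1 = 3)
t = 18 (t = -3*(-1 - 5) = -3*(-6) = 18)
p(r) = 18*r**2
(p(-4 + 1*(-2)) + W(-1))**2 = (18*(-4 + 1*(-2))**2 + 3)**2 = (18*(-4 - 2)**2 + 3)**2 = (18*(-6)**2 + 3)**2 = (18*36 + 3)**2 = (648 + 3)**2 = 651**2 = 423801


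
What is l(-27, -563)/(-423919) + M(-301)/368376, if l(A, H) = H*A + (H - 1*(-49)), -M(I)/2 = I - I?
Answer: -14687/423919 ≈ -0.034646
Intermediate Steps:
M(I) = 0 (M(I) = -2*(I - I) = -2*0 = 0)
l(A, H) = 49 + H + A*H (l(A, H) = A*H + (H + 49) = A*H + (49 + H) = 49 + H + A*H)
l(-27, -563)/(-423919) + M(-301)/368376 = (49 - 563 - 27*(-563))/(-423919) + 0/368376 = (49 - 563 + 15201)*(-1/423919) + 0*(1/368376) = 14687*(-1/423919) + 0 = -14687/423919 + 0 = -14687/423919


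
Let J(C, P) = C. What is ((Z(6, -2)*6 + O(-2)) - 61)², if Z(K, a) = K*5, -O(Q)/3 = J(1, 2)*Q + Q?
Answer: 17161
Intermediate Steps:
O(Q) = -6*Q (O(Q) = -3*(1*Q + Q) = -3*(Q + Q) = -6*Q)
Z(K, a) = 5*K
((Z(6, -2)*6 + O(-2)) - 61)² = (((5*6)*6 - 6*(-2)) - 61)² = ((30*6 + 12) - 61)² = ((180 + 12) - 61)² = (192 - 61)² = 131² = 17161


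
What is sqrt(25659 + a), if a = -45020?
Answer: I*sqrt(19361) ≈ 139.14*I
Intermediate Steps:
sqrt(25659 + a) = sqrt(25659 - 45020) = sqrt(-19361) = I*sqrt(19361)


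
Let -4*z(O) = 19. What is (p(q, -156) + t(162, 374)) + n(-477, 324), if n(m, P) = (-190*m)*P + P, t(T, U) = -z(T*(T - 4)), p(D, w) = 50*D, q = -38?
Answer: 117450195/4 ≈ 2.9363e+7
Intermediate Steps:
z(O) = -19/4 (z(O) = -¼*19 = -19/4)
t(T, U) = 19/4 (t(T, U) = -1*(-19/4) = 19/4)
n(m, P) = P - 190*P*m (n(m, P) = -190*P*m + P = P - 190*P*m)
(p(q, -156) + t(162, 374)) + n(-477, 324) = (50*(-38) + 19/4) + 324*(1 - 190*(-477)) = (-1900 + 19/4) + 324*(1 + 90630) = -7581/4 + 324*90631 = -7581/4 + 29364444 = 117450195/4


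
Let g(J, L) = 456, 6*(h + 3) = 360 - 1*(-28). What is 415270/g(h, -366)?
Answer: 207635/228 ≈ 910.68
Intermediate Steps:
h = 185/3 (h = -3 + (360 - 1*(-28))/6 = -3 + (360 + 28)/6 = -3 + (⅙)*388 = -3 + 194/3 = 185/3 ≈ 61.667)
415270/g(h, -366) = 415270/456 = 415270*(1/456) = 207635/228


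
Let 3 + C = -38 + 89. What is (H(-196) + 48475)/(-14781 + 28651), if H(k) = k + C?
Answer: 48327/13870 ≈ 3.4843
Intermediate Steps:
C = 48 (C = -3 + (-38 + 89) = -3 + 51 = 48)
H(k) = 48 + k (H(k) = k + 48 = 48 + k)
(H(-196) + 48475)/(-14781 + 28651) = ((48 - 196) + 48475)/(-14781 + 28651) = (-148 + 48475)/13870 = 48327*(1/13870) = 48327/13870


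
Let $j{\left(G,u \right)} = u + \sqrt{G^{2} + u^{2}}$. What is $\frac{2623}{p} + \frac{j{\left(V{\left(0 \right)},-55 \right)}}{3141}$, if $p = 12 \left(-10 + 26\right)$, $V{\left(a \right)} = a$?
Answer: $\frac{2623}{192} \approx 13.661$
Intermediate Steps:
$p = 192$ ($p = 12 \cdot 16 = 192$)
$\frac{2623}{p} + \frac{j{\left(V{\left(0 \right)},-55 \right)}}{3141} = \frac{2623}{192} + \frac{-55 + \sqrt{0^{2} + \left(-55\right)^{2}}}{3141} = 2623 \cdot \frac{1}{192} + \left(-55 + \sqrt{0 + 3025}\right) \frac{1}{3141} = \frac{2623}{192} + \left(-55 + \sqrt{3025}\right) \frac{1}{3141} = \frac{2623}{192} + \left(-55 + 55\right) \frac{1}{3141} = \frac{2623}{192} + 0 \cdot \frac{1}{3141} = \frac{2623}{192} + 0 = \frac{2623}{192}$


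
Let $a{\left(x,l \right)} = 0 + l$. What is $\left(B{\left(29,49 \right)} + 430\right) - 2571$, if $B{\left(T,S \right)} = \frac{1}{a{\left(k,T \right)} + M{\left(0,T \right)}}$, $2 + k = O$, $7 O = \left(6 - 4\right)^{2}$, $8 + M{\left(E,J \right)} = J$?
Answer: $- \frac{107049}{50} \approx -2141.0$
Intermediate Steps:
$M{\left(E,J \right)} = -8 + J$
$O = \frac{4}{7}$ ($O = \frac{\left(6 - 4\right)^{2}}{7} = \frac{2^{2}}{7} = \frac{1}{7} \cdot 4 = \frac{4}{7} \approx 0.57143$)
$k = - \frac{10}{7}$ ($k = -2 + \frac{4}{7} = - \frac{10}{7} \approx -1.4286$)
$a{\left(x,l \right)} = l$
$B{\left(T,S \right)} = \frac{1}{-8 + 2 T}$ ($B{\left(T,S \right)} = \frac{1}{T + \left(-8 + T\right)} = \frac{1}{-8 + 2 T}$)
$\left(B{\left(29,49 \right)} + 430\right) - 2571 = \left(\frac{1}{2 \left(-4 + 29\right)} + 430\right) - 2571 = \left(\frac{1}{2 \cdot 25} + 430\right) - 2571 = \left(\frac{1}{2} \cdot \frac{1}{25} + 430\right) - 2571 = \left(\frac{1}{50} + 430\right) - 2571 = \frac{21501}{50} - 2571 = - \frac{107049}{50}$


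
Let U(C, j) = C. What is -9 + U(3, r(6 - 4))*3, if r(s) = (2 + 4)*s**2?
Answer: 0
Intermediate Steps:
r(s) = 6*s**2
-9 + U(3, r(6 - 4))*3 = -9 + 3*3 = -9 + 9 = 0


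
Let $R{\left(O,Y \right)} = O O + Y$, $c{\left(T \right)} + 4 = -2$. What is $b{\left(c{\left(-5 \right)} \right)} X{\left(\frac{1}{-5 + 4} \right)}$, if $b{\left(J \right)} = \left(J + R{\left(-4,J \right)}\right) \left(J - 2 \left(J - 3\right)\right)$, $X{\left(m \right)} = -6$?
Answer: $-288$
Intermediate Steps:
$c{\left(T \right)} = -6$ ($c{\left(T \right)} = -4 - 2 = -6$)
$R{\left(O,Y \right)} = Y + O^{2}$ ($R{\left(O,Y \right)} = O^{2} + Y = Y + O^{2}$)
$b{\left(J \right)} = \left(6 - J\right) \left(16 + 2 J\right)$ ($b{\left(J \right)} = \left(J + \left(J + \left(-4\right)^{2}\right)\right) \left(J - 2 \left(J - 3\right)\right) = \left(J + \left(J + 16\right)\right) \left(J - 2 \left(-3 + J\right)\right) = \left(J + \left(16 + J\right)\right) \left(J - \left(-6 + 2 J\right)\right) = \left(16 + 2 J\right) \left(6 - J\right) = \left(6 - J\right) \left(16 + 2 J\right)$)
$b{\left(c{\left(-5 \right)} \right)} X{\left(\frac{1}{-5 + 4} \right)} = \left(96 - -24 - 2 \left(-6\right)^{2}\right) \left(-6\right) = \left(96 + 24 - 72\right) \left(-6\right) = 48 \left(-6\right) = -288$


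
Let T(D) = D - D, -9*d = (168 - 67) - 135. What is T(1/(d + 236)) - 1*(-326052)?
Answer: 326052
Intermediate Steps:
d = 34/9 (d = -((168 - 67) - 135)/9 = -(101 - 135)/9 = -1/9*(-34) = 34/9 ≈ 3.7778)
T(D) = 0
T(1/(d + 236)) - 1*(-326052) = 0 - 1*(-326052) = 0 + 326052 = 326052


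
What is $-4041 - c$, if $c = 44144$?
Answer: $-48185$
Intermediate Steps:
$-4041 - c = -4041 - 44144 = -48185$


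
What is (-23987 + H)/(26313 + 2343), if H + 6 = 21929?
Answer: -43/597 ≈ -0.072027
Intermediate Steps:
H = 21923 (H = -6 + 21929 = 21923)
(-23987 + H)/(26313 + 2343) = (-23987 + 21923)/(26313 + 2343) = -2064/28656 = -2064*1/28656 = -43/597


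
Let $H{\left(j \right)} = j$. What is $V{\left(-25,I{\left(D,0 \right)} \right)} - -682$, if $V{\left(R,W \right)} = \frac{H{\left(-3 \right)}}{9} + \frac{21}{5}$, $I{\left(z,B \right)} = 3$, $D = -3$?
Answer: $\frac{10288}{15} \approx 685.87$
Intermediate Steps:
$V{\left(R,W \right)} = \frac{58}{15}$ ($V{\left(R,W \right)} = - \frac{3}{9} + \frac{21}{5} = \left(-3\right) \frac{1}{9} + 21 \cdot \frac{1}{5} = - \frac{1}{3} + \frac{21}{5} = \frac{58}{15}$)
$V{\left(-25,I{\left(D,0 \right)} \right)} - -682 = \frac{58}{15} - -682 = \frac{58}{15} + 682 = \frac{10288}{15}$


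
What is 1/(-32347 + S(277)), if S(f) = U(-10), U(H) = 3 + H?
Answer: -1/32354 ≈ -3.0908e-5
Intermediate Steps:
S(f) = -7 (S(f) = 3 - 10 = -7)
1/(-32347 + S(277)) = 1/(-32347 - 7) = 1/(-32354) = -1/32354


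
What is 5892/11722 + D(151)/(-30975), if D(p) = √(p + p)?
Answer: 2946/5861 - √302/30975 ≈ 0.50208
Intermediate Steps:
D(p) = √2*√p (D(p) = √(2*p) = √2*√p)
5892/11722 + D(151)/(-30975) = 5892/11722 + (√2*√151)/(-30975) = 5892*(1/11722) + √302*(-1/30975) = 2946/5861 - √302/30975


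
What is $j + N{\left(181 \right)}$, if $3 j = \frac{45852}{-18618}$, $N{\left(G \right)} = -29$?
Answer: $- \frac{277603}{9309} \approx -29.821$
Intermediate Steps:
$j = - \frac{7642}{9309}$ ($j = \frac{45852 \frac{1}{-18618}}{3} = \frac{45852 \left(- \frac{1}{18618}\right)}{3} = \frac{1}{3} \left(- \frac{7642}{3103}\right) = - \frac{7642}{9309} \approx -0.82093$)
$j + N{\left(181 \right)} = - \frac{7642}{9309} - 29 = - \frac{277603}{9309}$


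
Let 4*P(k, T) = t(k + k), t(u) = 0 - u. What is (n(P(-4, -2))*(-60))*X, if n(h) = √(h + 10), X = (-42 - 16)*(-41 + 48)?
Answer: 48720*√3 ≈ 84386.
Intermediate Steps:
t(u) = -u
X = -406 (X = -58*7 = -406)
P(k, T) = -k/2 (P(k, T) = (-(k + k))/4 = (-2*k)/4 = -k/2)
n(h) = √(10 + h)
(n(P(-4, -2))*(-60))*X = (√(10 - ½*(-4))*(-60))*(-406) = (√(10 + 2)*(-60))*(-406) = (√12*(-60))*(-406) = ((2*√3)*(-60))*(-406) = -120*√3*(-406) = 48720*√3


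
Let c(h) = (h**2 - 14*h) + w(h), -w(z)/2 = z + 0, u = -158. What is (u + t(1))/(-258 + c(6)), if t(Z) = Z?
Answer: 157/318 ≈ 0.49371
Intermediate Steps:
w(z) = -2*z (w(z) = -2*(z + 0) = -2*z)
c(h) = h**2 - 16*h (c(h) = (h**2 - 14*h) - 2*h = h**2 - 16*h)
(u + t(1))/(-258 + c(6)) = (-158 + 1)/(-258 + 6*(-16 + 6)) = -157/(-258 + 6*(-10)) = -157/(-258 - 60) = -157/(-318) = -1/318*(-157) = 157/318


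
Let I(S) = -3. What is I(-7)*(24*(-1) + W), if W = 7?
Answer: 51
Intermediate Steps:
I(-7)*(24*(-1) + W) = -3*(24*(-1) + 7) = -3*(-24 + 7) = -3*(-17) = 51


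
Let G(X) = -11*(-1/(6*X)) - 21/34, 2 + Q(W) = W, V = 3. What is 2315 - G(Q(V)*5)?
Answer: 590389/255 ≈ 2315.3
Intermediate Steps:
Q(W) = -2 + W
G(X) = -21/34 + 11/(6*X) (G(X) = -11*(-1/(6*X)) - 21*1/34 = -(-11)/(6*X) - 21/34 = 11/(6*X) - 21/34 = -21/34 + 11/(6*X))
2315 - G(Q(V)*5) = 2315 - (187 - 63*(-2 + 3)*5)/(102*((-2 + 3)*5)) = 2315 - (187 - 63*5)/(102*(1*5)) = 2315 - (187 - 63*5)/(102*5) = 2315 - (187 - 315)/(102*5) = 2315 - (-128)/(102*5) = 2315 - 1*(-64/255) = 2315 + 64/255 = 590389/255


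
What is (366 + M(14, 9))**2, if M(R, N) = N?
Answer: 140625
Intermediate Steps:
(366 + M(14, 9))**2 = (366 + 9)**2 = 375**2 = 140625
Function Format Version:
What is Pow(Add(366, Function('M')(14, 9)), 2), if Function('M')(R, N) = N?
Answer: 140625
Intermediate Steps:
Pow(Add(366, Function('M')(14, 9)), 2) = Pow(Add(366, 9), 2) = Pow(375, 2) = 140625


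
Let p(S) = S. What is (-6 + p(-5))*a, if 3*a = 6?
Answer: -22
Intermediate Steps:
a = 2 (a = (1/3)*6 = 2)
(-6 + p(-5))*a = (-6 - 5)*2 = -11*2 = -22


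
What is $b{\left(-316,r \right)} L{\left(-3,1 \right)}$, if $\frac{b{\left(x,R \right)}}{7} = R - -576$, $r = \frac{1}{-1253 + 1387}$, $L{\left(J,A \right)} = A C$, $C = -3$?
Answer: $- \frac{1620885}{134} \approx -12096.0$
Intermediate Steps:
$L{\left(J,A \right)} = - 3 A$ ($L{\left(J,A \right)} = A \left(-3\right) = - 3 A$)
$r = \frac{1}{134} \approx 0.0074627$
$b{\left(x,R \right)} = 4032 + 7 R$ ($b{\left(x,R \right)} = 7 \left(R - -576\right) = 7 \left(R + 576\right) = 7 \left(576 + R\right) = 4032 + 7 R$)
$b{\left(-316,r \right)} L{\left(-3,1 \right)} = \left(4032 + 7 \cdot \frac{1}{134}\right) \left(\left(-3\right) 1\right) = \left(4032 + \frac{7}{134}\right) \left(-3\right) = \frac{540295}{134} \left(-3\right) = - \frac{1620885}{134}$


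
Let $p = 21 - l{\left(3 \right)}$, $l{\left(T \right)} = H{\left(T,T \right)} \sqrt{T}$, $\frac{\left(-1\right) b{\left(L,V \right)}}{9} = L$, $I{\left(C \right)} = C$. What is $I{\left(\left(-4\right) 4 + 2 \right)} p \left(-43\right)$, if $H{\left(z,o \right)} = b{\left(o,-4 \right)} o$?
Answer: $12642 + 48762 \sqrt{3} \approx 97100.0$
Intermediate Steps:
$b{\left(L,V \right)} = - 9 L$
$H{\left(z,o \right)} = - 9 o^{2}$ ($H{\left(z,o \right)} = - 9 o o = - 9 o^{2}$)
$l{\left(T \right)} = - 9 T^{\frac{5}{2}}$ ($l{\left(T \right)} = - 9 T^{2} \sqrt{T} = - 9 T^{\frac{5}{2}}$)
$p = 21 + 81 \sqrt{3}$ ($p = 21 - - 9 \cdot 3^{\frac{5}{2}} = 21 - - 9 \cdot 9 \sqrt{3} = 21 - - 81 \sqrt{3} = 21 + 81 \sqrt{3} \approx 161.3$)
$I{\left(\left(-4\right) 4 + 2 \right)} p \left(-43\right) = \left(\left(-4\right) 4 + 2\right) \left(21 + 81 \sqrt{3}\right) \left(-43\right) = \left(-16 + 2\right) \left(21 + 81 \sqrt{3}\right) \left(-43\right) = - 14 \left(21 + 81 \sqrt{3}\right) \left(-43\right) = \left(-294 - 1134 \sqrt{3}\right) \left(-43\right) = 12642 + 48762 \sqrt{3}$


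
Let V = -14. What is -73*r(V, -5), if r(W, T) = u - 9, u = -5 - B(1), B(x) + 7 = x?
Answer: 584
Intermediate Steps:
B(x) = -7 + x
u = 1 (u = -5 - (-7 + 1) = -5 - 1*(-6) = -5 + 6 = 1)
r(W, T) = -8 (r(W, T) = 1 - 9 = -8)
-73*r(V, -5) = -73*(-8) = 584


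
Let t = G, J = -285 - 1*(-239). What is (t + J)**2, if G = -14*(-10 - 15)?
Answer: 92416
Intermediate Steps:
G = 350 (G = -14*(-25) = 350)
J = -46 (J = -285 + 239 = -46)
t = 350
(t + J)**2 = (350 - 46)**2 = 304**2 = 92416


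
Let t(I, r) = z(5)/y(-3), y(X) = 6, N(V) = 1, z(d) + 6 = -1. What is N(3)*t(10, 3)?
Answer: -7/6 ≈ -1.1667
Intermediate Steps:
z(d) = -7 (z(d) = -6 - 1 = -7)
t(I, r) = -7/6
N(3)*t(10, 3) = 1*(-7/6) = -7/6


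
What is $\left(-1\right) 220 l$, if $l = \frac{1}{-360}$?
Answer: $\frac{11}{18} \approx 0.61111$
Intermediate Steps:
$l = - \frac{1}{360} \approx -0.0027778$
$\left(-1\right) 220 l = \left(-1\right) 220 \left(- \frac{1}{360}\right) = \left(-220\right) \left(- \frac{1}{360}\right) = \frac{11}{18}$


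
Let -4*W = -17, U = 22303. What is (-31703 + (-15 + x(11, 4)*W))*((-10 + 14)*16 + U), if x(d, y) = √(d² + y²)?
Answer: -709436506 + 380239*√137/4 ≈ -7.0832e+8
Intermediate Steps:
W = 17/4 (W = -¼*(-17) = 17/4 ≈ 4.2500)
(-31703 + (-15 + x(11, 4)*W))*((-10 + 14)*16 + U) = (-31703 + (-15 + √(11² + 4²)*(17/4)))*((-10 + 14)*16 + 22303) = (-31703 + (-15 + √(121 + 16)*(17/4)))*(4*16 + 22303) = (-31703 + (-15 + √137*(17/4)))*(64 + 22303) = (-31703 + (-15 + 17*√137/4))*22367 = (-31718 + 17*√137/4)*22367 = -709436506 + 380239*√137/4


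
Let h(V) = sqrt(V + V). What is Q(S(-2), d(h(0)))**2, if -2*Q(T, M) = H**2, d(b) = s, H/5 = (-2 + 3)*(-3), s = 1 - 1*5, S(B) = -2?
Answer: 50625/4 ≈ 12656.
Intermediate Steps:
h(V) = sqrt(2)*sqrt(V) (h(V) = sqrt(2*V) = sqrt(2)*sqrt(V))
s = -4 (s = 1 - 5 = -4)
H = -15 (H = 5*((-2 + 3)*(-3)) = 5*(1*(-3)) = 5*(-3) = -15)
d(b) = -4
Q(T, M) = -225/2 (Q(T, M) = -1/2*(-15)**2 = -1/2*225 = -225/2)
Q(S(-2), d(h(0)))**2 = (-225/2)**2 = 50625/4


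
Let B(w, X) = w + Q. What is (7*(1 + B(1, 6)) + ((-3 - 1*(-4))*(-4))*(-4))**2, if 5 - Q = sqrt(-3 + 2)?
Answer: 4176 - 910*I ≈ 4176.0 - 910.0*I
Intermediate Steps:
Q = 5 - I (Q = 5 - sqrt(-3 + 2) = 5 - sqrt(-1) = 5 - I ≈ 5.0 - 1.0*I)
B(w, X) = 5 + w - I (B(w, X) = w + (5 - I) = 5 + w - I)
(7*(1 + B(1, 6)) + ((-3 - 1*(-4))*(-4))*(-4))**2 = (7*(1 + (5 + 1 - I)) + ((-3 - 1*(-4))*(-4))*(-4))**2 = (7*(1 + (6 - I)) + ((-3 + 4)*(-4))*(-4))**2 = (7*(7 - I) + (1*(-4))*(-4))**2 = ((49 - 7*I) - 4*(-4))**2 = ((49 - 7*I) + 16)**2 = (65 - 7*I)**2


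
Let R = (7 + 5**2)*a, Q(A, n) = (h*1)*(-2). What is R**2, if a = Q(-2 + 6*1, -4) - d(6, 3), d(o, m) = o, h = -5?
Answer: 16384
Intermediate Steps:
Q(A, n) = 10 (Q(A, n) = -5*1*(-2) = -5*(-2) = 10)
a = 4 (a = 10 - 1*6 = 10 - 6 = 4)
R = 128 (R = (7 + 5**2)*4 = (7 + 25)*4 = 32*4 = 128)
R**2 = 128**2 = 16384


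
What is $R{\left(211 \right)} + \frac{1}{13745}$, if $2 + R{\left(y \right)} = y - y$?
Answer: $- \frac{27489}{13745} \approx -1.9999$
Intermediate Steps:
$R{\left(y \right)} = -2$ ($R{\left(y \right)} = -2 + \left(y - y\right) = -2 + 0 = -2$)
$R{\left(211 \right)} + \frac{1}{13745} = -2 + \frac{1}{13745} = - \frac{27489}{13745}$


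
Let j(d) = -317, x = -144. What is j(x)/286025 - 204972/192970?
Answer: -5868828779/5519424425 ≈ -1.0633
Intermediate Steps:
j(x)/286025 - 204972/192970 = -317/286025 - 204972/192970 = -317*1/286025 - 204972*1/192970 = -317/286025 - 102486/96485 = -5868828779/5519424425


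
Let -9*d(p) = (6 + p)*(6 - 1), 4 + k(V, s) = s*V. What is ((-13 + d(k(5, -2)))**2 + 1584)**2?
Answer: 18018498289/6561 ≈ 2.7463e+6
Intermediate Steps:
k(V, s) = -4 + V*s (k(V, s) = -4 + s*V = -4 + V*s)
d(p) = -10/3 - 5*p/9 (d(p) = -(6 + p)*(6 - 1)/9 = -(6 + p)*5/9 = -(30 + 5*p)/9 = -10/3 - 5*p/9)
((-13 + d(k(5, -2)))**2 + 1584)**2 = ((-13 + (-10/3 - 5*(-4 + 5*(-2))/9))**2 + 1584)**2 = ((-13 + (-10/3 - 5*(-4 - 10)/9))**2 + 1584)**2 = ((-13 + (-10/3 - 5/9*(-14)))**2 + 1584)**2 = ((-13 + (-10/3 + 70/9))**2 + 1584)**2 = ((-13 + 40/9)**2 + 1584)**2 = ((-77/9)**2 + 1584)**2 = (5929/81 + 1584)**2 = (134233/81)**2 = 18018498289/6561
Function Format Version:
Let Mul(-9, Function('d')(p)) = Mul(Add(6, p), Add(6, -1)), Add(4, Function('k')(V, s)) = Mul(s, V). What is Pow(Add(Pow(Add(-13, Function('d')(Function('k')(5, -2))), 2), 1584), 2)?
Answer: Rational(18018498289, 6561) ≈ 2.7463e+6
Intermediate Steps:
Function('k')(V, s) = Add(-4, Mul(V, s)) (Function('k')(V, s) = Add(-4, Mul(s, V)) = Add(-4, Mul(V, s)))
Function('d')(p) = Add(Rational(-10, 3), Mul(Rational(-5, 9), p)) (Function('d')(p) = Mul(Rational(-1, 9), Mul(Add(6, p), Add(6, -1))) = Mul(Rational(-1, 9), Mul(Add(6, p), 5)) = Mul(Rational(-1, 9), Add(30, Mul(5, p))) = Add(Rational(-10, 3), Mul(Rational(-5, 9), p)))
Pow(Add(Pow(Add(-13, Function('d')(Function('k')(5, -2))), 2), 1584), 2) = Pow(Add(Pow(Add(-13, Add(Rational(-10, 3), Mul(Rational(-5, 9), Add(-4, Mul(5, -2))))), 2), 1584), 2) = Pow(Add(Pow(Add(-13, Add(Rational(-10, 3), Mul(Rational(-5, 9), Add(-4, -10)))), 2), 1584), 2) = Pow(Add(Pow(Add(-13, Add(Rational(-10, 3), Mul(Rational(-5, 9), -14))), 2), 1584), 2) = Pow(Add(Pow(Add(-13, Add(Rational(-10, 3), Rational(70, 9))), 2), 1584), 2) = Pow(Add(Pow(Add(-13, Rational(40, 9)), 2), 1584), 2) = Pow(Add(Pow(Rational(-77, 9), 2), 1584), 2) = Pow(Add(Rational(5929, 81), 1584), 2) = Pow(Rational(134233, 81), 2) = Rational(18018498289, 6561)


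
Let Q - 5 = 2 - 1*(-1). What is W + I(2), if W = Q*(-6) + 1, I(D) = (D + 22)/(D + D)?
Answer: -41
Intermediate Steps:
Q = 8 (Q = 5 + (2 - 1*(-1)) = 5 + (2 + 1) = 5 + 3 = 8)
I(D) = (22 + D)/(2*D) (I(D) = (22 + D)/((2*D)) = (22 + D)*(1/(2*D)) = (22 + D)/(2*D))
W = -47 (W = 8*(-6) + 1 = -48 + 1 = -47)
W + I(2) = -47 + (½)*(22 + 2)/2 = -47 + (½)*(½)*24 = -47 + 6 = -41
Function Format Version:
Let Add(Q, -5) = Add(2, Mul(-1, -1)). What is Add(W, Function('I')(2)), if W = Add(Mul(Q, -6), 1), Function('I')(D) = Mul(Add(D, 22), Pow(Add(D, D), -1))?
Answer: -41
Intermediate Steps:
Q = 8 (Q = Add(5, Add(2, Mul(-1, -1))) = Add(5, Add(2, 1)) = Add(5, 3) = 8)
Function('I')(D) = Mul(Rational(1, 2), Pow(D, -1), Add(22, D)) (Function('I')(D) = Mul(Add(22, D), Pow(Mul(2, D), -1)) = Mul(Add(22, D), Mul(Rational(1, 2), Pow(D, -1))) = Mul(Rational(1, 2), Pow(D, -1), Add(22, D)))
W = -47 (W = Add(Mul(8, -6), 1) = Add(-48, 1) = -47)
Add(W, Function('I')(2)) = Add(-47, Mul(Rational(1, 2), Pow(2, -1), Add(22, 2))) = Add(-47, Mul(Rational(1, 2), Rational(1, 2), 24)) = Add(-47, 6) = -41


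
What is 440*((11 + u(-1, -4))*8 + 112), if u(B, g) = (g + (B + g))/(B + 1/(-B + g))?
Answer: 111760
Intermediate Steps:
u(B, g) = (B + 2*g)/(B + 1/(g - B))
440*((11 + u(-1, -4))*8 + 112) = 440*((11 + (-1*(-1)**2 + 2*(-4)**2 - 1*(-1)*(-4))/(1 - 1*(-1)**2 - 1*(-4)))*8 + 112) = 440*((11 + (-1*1 + 2*16 - 4)/(1 - 1*1 + 4))*8 + 112) = 440*((11 + (-1 + 32 - 4)/(1 - 1 + 4))*8 + 112) = 440*((11 + 27/4)*8 + 112) = 440*((71/4)*8 + 112) = 440*(142 + 112) = 440*254 = 111760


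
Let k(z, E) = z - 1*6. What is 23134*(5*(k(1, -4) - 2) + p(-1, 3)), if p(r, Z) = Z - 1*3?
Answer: -809690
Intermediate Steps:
p(r, Z) = -3 + Z (p(r, Z) = Z - 3 = -3 + Z)
k(z, E) = -6 + z (k(z, E) = z - 6 = -6 + z)
23134*(5*(k(1, -4) - 2) + p(-1, 3)) = 23134*(5*((-6 + 1) - 2) + (-3 + 3)) = 23134*(5*(-5 - 2) + 0) = 23134*(5*(-7) + 0) = 23134*(-35 + 0) = 23134*(-35) = -809690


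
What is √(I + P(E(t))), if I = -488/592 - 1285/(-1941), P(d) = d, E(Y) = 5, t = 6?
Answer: √99805377606/143634 ≈ 2.1995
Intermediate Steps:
I = -23311/143634 (I = -488*1/592 - 1285*(-1/1941) = -61/74 + 1285/1941 = -23311/143634 ≈ -0.16229)
√(I + P(E(t))) = √(-23311/143634 + 5) = √(694859/143634) = √99805377606/143634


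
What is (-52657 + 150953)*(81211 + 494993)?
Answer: 56638548384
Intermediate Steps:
(-52657 + 150953)*(81211 + 494993) = 98296*576204 = 56638548384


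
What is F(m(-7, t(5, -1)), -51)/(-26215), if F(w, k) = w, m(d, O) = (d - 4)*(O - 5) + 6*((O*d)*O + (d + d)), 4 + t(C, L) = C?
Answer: 82/26215 ≈ 0.0031280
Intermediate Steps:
t(C, L) = -4 + C
m(d, O) = 12*d + (-5 + O)*(-4 + d) + 6*d*O² (m(d, O) = (-4 + d)*(-5 + O) + 6*(d*O² + 2*d) = (-5 + O)*(-4 + d) + 6*(2*d + d*O²) = (-5 + O)*(-4 + d) + (12*d + 6*d*O²) = 12*d + (-5 + O)*(-4 + d) + 6*d*O²)
F(m(-7, t(5, -1)), -51)/(-26215) = (20 - 4*(-4 + 5) + 7*(-7) + (-4 + 5)*(-7) + 6*(-7)*(-4 + 5)²)/(-26215) = (20 - 4*1 - 49 + 1*(-7) + 6*(-7)*1²)*(-1/26215) = (20 - 4 - 49 - 7 + 6*(-7)*1)*(-1/26215) = (20 - 4 - 49 - 7 - 42)*(-1/26215) = -82*(-1/26215) = 82/26215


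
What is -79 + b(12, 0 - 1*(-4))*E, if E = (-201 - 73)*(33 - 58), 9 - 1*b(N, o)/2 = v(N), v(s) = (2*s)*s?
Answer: -3822379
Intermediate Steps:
v(s) = 2*s²
b(N, o) = 18 - 4*N²
E = 6850 (E = -274*(-25) = 6850)
-79 + b(12, 0 - 1*(-4))*E = -79 + (18 - 4*12²)*6850 = -79 + (18 - 4*144)*6850 = -79 + (18 - 576)*6850 = -79 - 558*6850 = -79 - 3822300 = -3822379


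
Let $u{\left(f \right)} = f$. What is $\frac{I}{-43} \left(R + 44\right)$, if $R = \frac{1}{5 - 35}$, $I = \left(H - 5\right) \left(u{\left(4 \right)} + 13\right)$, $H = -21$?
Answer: $\frac{291499}{645} \approx 451.94$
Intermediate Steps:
$I = -442$ ($I = \left(-21 - 5\right) \left(4 + 13\right) = \left(-26\right) 17 = -442$)
$R = - \frac{1}{30}$ ($R = \frac{1}{-30} = - \frac{1}{30} \approx -0.033333$)
$\frac{I}{-43} \left(R + 44\right) = - \frac{442}{-43} \left(- \frac{1}{30} + 44\right) = \left(-442\right) \left(- \frac{1}{43}\right) \frac{1319}{30} = \frac{442}{43} \cdot \frac{1319}{30} = \frac{291499}{645}$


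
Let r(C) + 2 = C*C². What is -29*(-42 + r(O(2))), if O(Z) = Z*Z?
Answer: -580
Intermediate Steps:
O(Z) = Z²
r(C) = -2 + C³ (r(C) = -2 + C*C² = -2 + C³)
-29*(-42 + r(O(2))) = -29*(-42 + (-2 + (2²)³)) = -29*(-42 + (-2 + 4³)) = -29*(-42 + (-2 + 64)) = -29*(-42 + 62) = -29*20 = -580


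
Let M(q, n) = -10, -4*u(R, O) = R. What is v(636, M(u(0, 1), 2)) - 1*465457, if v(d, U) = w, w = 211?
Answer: -465246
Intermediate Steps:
u(R, O) = -R/4
v(d, U) = 211
v(636, M(u(0, 1), 2)) - 1*465457 = 211 - 1*465457 = 211 - 465457 = -465246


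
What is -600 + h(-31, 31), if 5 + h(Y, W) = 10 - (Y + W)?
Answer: -595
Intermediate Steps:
h(Y, W) = 5 - W - Y (h(Y, W) = -5 + (10 - (Y + W)) = -5 + (10 - (W + Y)) = -5 + (10 + (-W - Y)) = -5 + (10 - W - Y) = 5 - W - Y)
-600 + h(-31, 31) = -600 + (5 - 1*31 - 1*(-31)) = -600 + (5 - 31 + 31) = -600 + 5 = -595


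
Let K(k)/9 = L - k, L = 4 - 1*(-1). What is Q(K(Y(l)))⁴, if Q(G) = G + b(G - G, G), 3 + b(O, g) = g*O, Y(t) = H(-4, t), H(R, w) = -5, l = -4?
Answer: 57289761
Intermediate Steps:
L = 5 (L = 4 + 1 = 5)
Y(t) = -5
b(O, g) = -3 + O*g (b(O, g) = -3 + g*O = -3 + O*g)
K(k) = 45 - 9*k (K(k) = 9*(5 - k) = 45 - 9*k)
Q(G) = -3 + G (Q(G) = G + (-3 + (G - G)*G) = G + (-3 + 0*G) = G + (-3 + 0) = G - 3 = -3 + G)
Q(K(Y(l)))⁴ = (-3 + (45 - 9*(-5)))⁴ = (-3 + (45 + 45))⁴ = (-3 + 90)⁴ = 87⁴ = 57289761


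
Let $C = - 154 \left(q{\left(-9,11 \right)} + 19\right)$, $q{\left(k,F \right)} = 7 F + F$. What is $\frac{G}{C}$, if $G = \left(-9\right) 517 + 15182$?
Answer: $- \frac{10529}{16478} \approx -0.63897$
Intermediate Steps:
$q{\left(k,F \right)} = 8 F$
$C = -16478$ ($C = - 154 \left(8 \cdot 11 + 19\right) = - 154 \left(88 + 19\right) = \left(-154\right) 107 = -16478$)
$G = 10529$ ($G = -4653 + 15182 = 10529$)
$\frac{G}{C} = \frac{10529}{-16478} = 10529 \left(- \frac{1}{16478}\right) = - \frac{10529}{16478}$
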